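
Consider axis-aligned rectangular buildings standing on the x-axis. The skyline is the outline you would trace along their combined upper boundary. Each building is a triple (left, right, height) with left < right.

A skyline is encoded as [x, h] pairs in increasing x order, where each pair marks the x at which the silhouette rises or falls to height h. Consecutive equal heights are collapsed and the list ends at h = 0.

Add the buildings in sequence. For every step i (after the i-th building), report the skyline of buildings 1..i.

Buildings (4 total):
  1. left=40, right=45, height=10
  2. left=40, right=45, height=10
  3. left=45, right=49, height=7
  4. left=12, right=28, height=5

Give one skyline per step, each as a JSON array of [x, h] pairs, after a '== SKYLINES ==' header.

== SKYLINES ==
[[40,10],[45,0]]
[[40,10],[45,0]]
[[40,10],[45,7],[49,0]]
[[12,5],[28,0],[40,10],[45,7],[49,0]]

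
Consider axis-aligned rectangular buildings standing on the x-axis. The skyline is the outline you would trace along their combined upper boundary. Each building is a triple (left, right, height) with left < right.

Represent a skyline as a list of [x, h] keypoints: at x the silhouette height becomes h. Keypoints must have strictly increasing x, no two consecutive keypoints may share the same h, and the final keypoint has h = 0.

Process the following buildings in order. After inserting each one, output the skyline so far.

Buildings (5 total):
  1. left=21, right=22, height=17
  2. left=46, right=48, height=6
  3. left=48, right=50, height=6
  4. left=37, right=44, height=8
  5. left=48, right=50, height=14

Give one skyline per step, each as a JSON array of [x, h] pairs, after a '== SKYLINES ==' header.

== SKYLINES ==
[[21,17],[22,0]]
[[21,17],[22,0],[46,6],[48,0]]
[[21,17],[22,0],[46,6],[50,0]]
[[21,17],[22,0],[37,8],[44,0],[46,6],[50,0]]
[[21,17],[22,0],[37,8],[44,0],[46,6],[48,14],[50,0]]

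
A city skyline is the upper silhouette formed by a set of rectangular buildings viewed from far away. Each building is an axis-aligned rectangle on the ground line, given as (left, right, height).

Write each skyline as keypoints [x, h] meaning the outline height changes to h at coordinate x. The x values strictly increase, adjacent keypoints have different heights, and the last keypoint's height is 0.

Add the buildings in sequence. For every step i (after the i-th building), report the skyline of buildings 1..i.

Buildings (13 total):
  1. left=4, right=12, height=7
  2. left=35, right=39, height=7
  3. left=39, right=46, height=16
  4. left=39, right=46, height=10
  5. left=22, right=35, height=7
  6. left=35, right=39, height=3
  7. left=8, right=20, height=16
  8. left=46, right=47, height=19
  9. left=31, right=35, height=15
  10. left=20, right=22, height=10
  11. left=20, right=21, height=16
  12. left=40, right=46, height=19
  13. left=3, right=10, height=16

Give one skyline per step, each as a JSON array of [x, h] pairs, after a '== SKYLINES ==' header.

== SKYLINES ==
[[4,7],[12,0]]
[[4,7],[12,0],[35,7],[39,0]]
[[4,7],[12,0],[35,7],[39,16],[46,0]]
[[4,7],[12,0],[35,7],[39,16],[46,0]]
[[4,7],[12,0],[22,7],[39,16],[46,0]]
[[4,7],[12,0],[22,7],[39,16],[46,0]]
[[4,7],[8,16],[20,0],[22,7],[39,16],[46,0]]
[[4,7],[8,16],[20,0],[22,7],[39,16],[46,19],[47,0]]
[[4,7],[8,16],[20,0],[22,7],[31,15],[35,7],[39,16],[46,19],[47,0]]
[[4,7],[8,16],[20,10],[22,7],[31,15],[35,7],[39,16],[46,19],[47,0]]
[[4,7],[8,16],[21,10],[22,7],[31,15],[35,7],[39,16],[46,19],[47,0]]
[[4,7],[8,16],[21,10],[22,7],[31,15],[35,7],[39,16],[40,19],[47,0]]
[[3,16],[21,10],[22,7],[31,15],[35,7],[39,16],[40,19],[47,0]]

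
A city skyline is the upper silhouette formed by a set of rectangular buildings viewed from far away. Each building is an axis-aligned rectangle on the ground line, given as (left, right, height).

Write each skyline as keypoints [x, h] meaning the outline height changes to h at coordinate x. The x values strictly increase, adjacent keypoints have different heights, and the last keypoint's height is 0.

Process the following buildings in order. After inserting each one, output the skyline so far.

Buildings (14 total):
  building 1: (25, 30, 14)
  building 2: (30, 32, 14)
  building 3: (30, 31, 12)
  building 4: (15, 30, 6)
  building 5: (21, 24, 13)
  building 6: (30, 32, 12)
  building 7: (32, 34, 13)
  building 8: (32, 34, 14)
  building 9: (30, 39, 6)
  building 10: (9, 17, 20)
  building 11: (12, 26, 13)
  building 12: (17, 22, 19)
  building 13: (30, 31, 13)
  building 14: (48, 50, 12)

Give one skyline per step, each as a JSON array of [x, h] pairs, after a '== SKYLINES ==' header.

== SKYLINES ==
[[25,14],[30,0]]
[[25,14],[32,0]]
[[25,14],[32,0]]
[[15,6],[25,14],[32,0]]
[[15,6],[21,13],[24,6],[25,14],[32,0]]
[[15,6],[21,13],[24,6],[25,14],[32,0]]
[[15,6],[21,13],[24,6],[25,14],[32,13],[34,0]]
[[15,6],[21,13],[24,6],[25,14],[34,0]]
[[15,6],[21,13],[24,6],[25,14],[34,6],[39,0]]
[[9,20],[17,6],[21,13],[24,6],[25,14],[34,6],[39,0]]
[[9,20],[17,13],[25,14],[34,6],[39,0]]
[[9,20],[17,19],[22,13],[25,14],[34,6],[39,0]]
[[9,20],[17,19],[22,13],[25,14],[34,6],[39,0]]
[[9,20],[17,19],[22,13],[25,14],[34,6],[39,0],[48,12],[50,0]]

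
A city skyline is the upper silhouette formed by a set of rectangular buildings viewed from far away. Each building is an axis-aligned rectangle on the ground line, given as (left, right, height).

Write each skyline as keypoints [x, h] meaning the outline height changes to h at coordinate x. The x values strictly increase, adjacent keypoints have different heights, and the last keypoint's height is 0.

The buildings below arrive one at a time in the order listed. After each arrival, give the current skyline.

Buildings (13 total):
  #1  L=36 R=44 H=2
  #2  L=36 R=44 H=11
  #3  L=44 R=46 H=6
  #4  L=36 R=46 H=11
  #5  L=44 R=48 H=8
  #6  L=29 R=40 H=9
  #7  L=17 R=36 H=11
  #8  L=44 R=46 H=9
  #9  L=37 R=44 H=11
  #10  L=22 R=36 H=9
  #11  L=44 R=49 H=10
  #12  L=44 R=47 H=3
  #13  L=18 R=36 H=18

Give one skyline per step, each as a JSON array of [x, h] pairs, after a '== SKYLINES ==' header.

== SKYLINES ==
[[36,2],[44,0]]
[[36,11],[44,0]]
[[36,11],[44,6],[46,0]]
[[36,11],[46,0]]
[[36,11],[46,8],[48,0]]
[[29,9],[36,11],[46,8],[48,0]]
[[17,11],[46,8],[48,0]]
[[17,11],[46,8],[48,0]]
[[17,11],[46,8],[48,0]]
[[17,11],[46,8],[48,0]]
[[17,11],[46,10],[49,0]]
[[17,11],[46,10],[49,0]]
[[17,11],[18,18],[36,11],[46,10],[49,0]]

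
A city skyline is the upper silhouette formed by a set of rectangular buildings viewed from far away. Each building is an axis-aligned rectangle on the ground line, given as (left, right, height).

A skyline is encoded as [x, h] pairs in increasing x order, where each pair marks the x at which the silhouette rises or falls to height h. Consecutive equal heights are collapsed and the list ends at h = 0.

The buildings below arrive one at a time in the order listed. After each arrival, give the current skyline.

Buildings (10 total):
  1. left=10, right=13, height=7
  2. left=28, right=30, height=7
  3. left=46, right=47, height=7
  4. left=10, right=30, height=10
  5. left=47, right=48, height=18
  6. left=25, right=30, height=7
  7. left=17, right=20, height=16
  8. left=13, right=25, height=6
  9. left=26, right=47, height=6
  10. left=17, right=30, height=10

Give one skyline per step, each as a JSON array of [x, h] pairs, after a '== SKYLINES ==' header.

== SKYLINES ==
[[10,7],[13,0]]
[[10,7],[13,0],[28,7],[30,0]]
[[10,7],[13,0],[28,7],[30,0],[46,7],[47,0]]
[[10,10],[30,0],[46,7],[47,0]]
[[10,10],[30,0],[46,7],[47,18],[48,0]]
[[10,10],[30,0],[46,7],[47,18],[48,0]]
[[10,10],[17,16],[20,10],[30,0],[46,7],[47,18],[48,0]]
[[10,10],[17,16],[20,10],[30,0],[46,7],[47,18],[48,0]]
[[10,10],[17,16],[20,10],[30,6],[46,7],[47,18],[48,0]]
[[10,10],[17,16],[20,10],[30,6],[46,7],[47,18],[48,0]]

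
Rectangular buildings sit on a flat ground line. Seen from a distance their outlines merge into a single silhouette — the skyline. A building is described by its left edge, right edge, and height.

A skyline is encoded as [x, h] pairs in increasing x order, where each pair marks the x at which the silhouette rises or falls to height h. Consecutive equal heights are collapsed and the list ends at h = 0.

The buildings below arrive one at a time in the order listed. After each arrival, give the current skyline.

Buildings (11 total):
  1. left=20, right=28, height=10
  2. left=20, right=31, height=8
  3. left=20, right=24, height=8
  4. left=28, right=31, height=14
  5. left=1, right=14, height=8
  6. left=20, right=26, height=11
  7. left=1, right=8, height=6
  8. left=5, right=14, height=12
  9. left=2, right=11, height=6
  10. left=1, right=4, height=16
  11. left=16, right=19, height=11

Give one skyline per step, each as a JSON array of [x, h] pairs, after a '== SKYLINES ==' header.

== SKYLINES ==
[[20,10],[28,0]]
[[20,10],[28,8],[31,0]]
[[20,10],[28,8],[31,0]]
[[20,10],[28,14],[31,0]]
[[1,8],[14,0],[20,10],[28,14],[31,0]]
[[1,8],[14,0],[20,11],[26,10],[28,14],[31,0]]
[[1,8],[14,0],[20,11],[26,10],[28,14],[31,0]]
[[1,8],[5,12],[14,0],[20,11],[26,10],[28,14],[31,0]]
[[1,8],[5,12],[14,0],[20,11],[26,10],[28,14],[31,0]]
[[1,16],[4,8],[5,12],[14,0],[20,11],[26,10],[28,14],[31,0]]
[[1,16],[4,8],[5,12],[14,0],[16,11],[19,0],[20,11],[26,10],[28,14],[31,0]]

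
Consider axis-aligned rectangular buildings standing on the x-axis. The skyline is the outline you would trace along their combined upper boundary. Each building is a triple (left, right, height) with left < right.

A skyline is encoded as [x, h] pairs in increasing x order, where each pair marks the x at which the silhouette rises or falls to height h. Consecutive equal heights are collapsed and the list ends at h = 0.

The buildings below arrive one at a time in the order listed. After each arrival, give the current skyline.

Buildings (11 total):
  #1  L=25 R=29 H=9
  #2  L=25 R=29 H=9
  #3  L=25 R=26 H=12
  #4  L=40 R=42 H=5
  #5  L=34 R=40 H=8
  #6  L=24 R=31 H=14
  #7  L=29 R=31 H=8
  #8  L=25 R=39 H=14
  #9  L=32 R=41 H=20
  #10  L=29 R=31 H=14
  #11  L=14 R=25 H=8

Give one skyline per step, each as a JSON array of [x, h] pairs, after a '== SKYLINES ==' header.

== SKYLINES ==
[[25,9],[29,0]]
[[25,9],[29,0]]
[[25,12],[26,9],[29,0]]
[[25,12],[26,9],[29,0],[40,5],[42,0]]
[[25,12],[26,9],[29,0],[34,8],[40,5],[42,0]]
[[24,14],[31,0],[34,8],[40,5],[42,0]]
[[24,14],[31,0],[34,8],[40,5],[42,0]]
[[24,14],[39,8],[40,5],[42,0]]
[[24,14],[32,20],[41,5],[42,0]]
[[24,14],[32,20],[41,5],[42,0]]
[[14,8],[24,14],[32,20],[41,5],[42,0]]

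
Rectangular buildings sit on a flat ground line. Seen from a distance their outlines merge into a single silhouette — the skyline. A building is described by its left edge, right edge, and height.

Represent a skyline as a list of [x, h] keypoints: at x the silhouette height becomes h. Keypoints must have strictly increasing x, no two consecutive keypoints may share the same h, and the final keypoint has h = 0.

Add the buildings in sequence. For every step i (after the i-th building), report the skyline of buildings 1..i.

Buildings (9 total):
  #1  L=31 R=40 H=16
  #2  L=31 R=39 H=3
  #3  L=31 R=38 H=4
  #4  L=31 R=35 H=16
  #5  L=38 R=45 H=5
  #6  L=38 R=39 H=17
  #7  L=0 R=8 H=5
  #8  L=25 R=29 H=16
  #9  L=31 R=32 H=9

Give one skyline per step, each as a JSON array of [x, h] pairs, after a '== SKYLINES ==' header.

== SKYLINES ==
[[31,16],[40,0]]
[[31,16],[40,0]]
[[31,16],[40,0]]
[[31,16],[40,0]]
[[31,16],[40,5],[45,0]]
[[31,16],[38,17],[39,16],[40,5],[45,0]]
[[0,5],[8,0],[31,16],[38,17],[39,16],[40,5],[45,0]]
[[0,5],[8,0],[25,16],[29,0],[31,16],[38,17],[39,16],[40,5],[45,0]]
[[0,5],[8,0],[25,16],[29,0],[31,16],[38,17],[39,16],[40,5],[45,0]]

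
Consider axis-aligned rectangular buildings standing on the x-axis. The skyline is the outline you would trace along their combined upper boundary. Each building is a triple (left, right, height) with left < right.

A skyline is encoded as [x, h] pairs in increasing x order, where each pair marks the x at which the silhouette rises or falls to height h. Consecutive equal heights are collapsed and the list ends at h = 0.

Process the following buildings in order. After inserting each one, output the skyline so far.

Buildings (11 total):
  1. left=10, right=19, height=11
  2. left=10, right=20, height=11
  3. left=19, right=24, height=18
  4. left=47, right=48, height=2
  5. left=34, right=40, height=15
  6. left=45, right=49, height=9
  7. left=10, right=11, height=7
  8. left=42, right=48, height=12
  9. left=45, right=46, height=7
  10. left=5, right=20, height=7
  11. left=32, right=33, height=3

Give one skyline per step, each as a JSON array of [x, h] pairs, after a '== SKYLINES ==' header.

== SKYLINES ==
[[10,11],[19,0]]
[[10,11],[20,0]]
[[10,11],[19,18],[24,0]]
[[10,11],[19,18],[24,0],[47,2],[48,0]]
[[10,11],[19,18],[24,0],[34,15],[40,0],[47,2],[48,0]]
[[10,11],[19,18],[24,0],[34,15],[40,0],[45,9],[49,0]]
[[10,11],[19,18],[24,0],[34,15],[40,0],[45,9],[49,0]]
[[10,11],[19,18],[24,0],[34,15],[40,0],[42,12],[48,9],[49,0]]
[[10,11],[19,18],[24,0],[34,15],[40,0],[42,12],[48,9],[49,0]]
[[5,7],[10,11],[19,18],[24,0],[34,15],[40,0],[42,12],[48,9],[49,0]]
[[5,7],[10,11],[19,18],[24,0],[32,3],[33,0],[34,15],[40,0],[42,12],[48,9],[49,0]]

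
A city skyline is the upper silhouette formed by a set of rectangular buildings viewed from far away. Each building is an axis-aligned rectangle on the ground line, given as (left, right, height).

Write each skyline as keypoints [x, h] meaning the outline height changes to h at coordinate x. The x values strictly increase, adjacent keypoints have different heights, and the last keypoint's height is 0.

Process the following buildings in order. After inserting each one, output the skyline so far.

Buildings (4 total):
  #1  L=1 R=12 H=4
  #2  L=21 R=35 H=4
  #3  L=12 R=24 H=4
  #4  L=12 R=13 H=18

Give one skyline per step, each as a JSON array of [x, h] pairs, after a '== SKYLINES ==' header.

== SKYLINES ==
[[1,4],[12,0]]
[[1,4],[12,0],[21,4],[35,0]]
[[1,4],[35,0]]
[[1,4],[12,18],[13,4],[35,0]]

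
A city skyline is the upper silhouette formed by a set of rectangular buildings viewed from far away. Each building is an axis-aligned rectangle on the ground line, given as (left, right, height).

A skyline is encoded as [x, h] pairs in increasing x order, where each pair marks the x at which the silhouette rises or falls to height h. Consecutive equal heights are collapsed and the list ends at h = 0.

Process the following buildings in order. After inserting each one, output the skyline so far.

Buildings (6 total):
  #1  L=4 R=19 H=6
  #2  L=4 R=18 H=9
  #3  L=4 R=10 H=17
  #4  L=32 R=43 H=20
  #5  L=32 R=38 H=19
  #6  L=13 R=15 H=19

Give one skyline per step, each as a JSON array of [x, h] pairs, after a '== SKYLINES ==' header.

== SKYLINES ==
[[4,6],[19,0]]
[[4,9],[18,6],[19,0]]
[[4,17],[10,9],[18,6],[19,0]]
[[4,17],[10,9],[18,6],[19,0],[32,20],[43,0]]
[[4,17],[10,9],[18,6],[19,0],[32,20],[43,0]]
[[4,17],[10,9],[13,19],[15,9],[18,6],[19,0],[32,20],[43,0]]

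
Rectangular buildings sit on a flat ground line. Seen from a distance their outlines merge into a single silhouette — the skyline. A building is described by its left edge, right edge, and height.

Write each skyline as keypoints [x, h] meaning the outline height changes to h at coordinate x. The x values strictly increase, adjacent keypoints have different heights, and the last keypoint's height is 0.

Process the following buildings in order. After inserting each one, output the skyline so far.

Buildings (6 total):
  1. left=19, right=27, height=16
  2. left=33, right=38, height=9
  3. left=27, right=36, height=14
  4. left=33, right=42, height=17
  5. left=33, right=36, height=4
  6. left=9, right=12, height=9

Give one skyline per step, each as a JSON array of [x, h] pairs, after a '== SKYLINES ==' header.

== SKYLINES ==
[[19,16],[27,0]]
[[19,16],[27,0],[33,9],[38,0]]
[[19,16],[27,14],[36,9],[38,0]]
[[19,16],[27,14],[33,17],[42,0]]
[[19,16],[27,14],[33,17],[42,0]]
[[9,9],[12,0],[19,16],[27,14],[33,17],[42,0]]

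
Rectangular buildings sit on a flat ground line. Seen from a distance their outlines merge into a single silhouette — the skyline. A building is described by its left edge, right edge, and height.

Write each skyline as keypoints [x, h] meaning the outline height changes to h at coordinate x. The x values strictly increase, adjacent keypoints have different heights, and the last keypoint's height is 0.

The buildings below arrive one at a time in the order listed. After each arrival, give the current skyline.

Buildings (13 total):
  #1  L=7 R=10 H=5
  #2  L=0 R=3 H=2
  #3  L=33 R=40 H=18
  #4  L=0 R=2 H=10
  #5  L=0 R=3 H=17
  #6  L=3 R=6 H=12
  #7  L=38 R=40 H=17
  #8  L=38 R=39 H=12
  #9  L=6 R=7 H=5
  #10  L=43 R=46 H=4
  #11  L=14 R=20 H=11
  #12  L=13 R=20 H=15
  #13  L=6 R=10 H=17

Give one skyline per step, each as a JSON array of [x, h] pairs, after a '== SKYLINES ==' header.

== SKYLINES ==
[[7,5],[10,0]]
[[0,2],[3,0],[7,5],[10,0]]
[[0,2],[3,0],[7,5],[10,0],[33,18],[40,0]]
[[0,10],[2,2],[3,0],[7,5],[10,0],[33,18],[40,0]]
[[0,17],[3,0],[7,5],[10,0],[33,18],[40,0]]
[[0,17],[3,12],[6,0],[7,5],[10,0],[33,18],[40,0]]
[[0,17],[3,12],[6,0],[7,5],[10,0],[33,18],[40,0]]
[[0,17],[3,12],[6,0],[7,5],[10,0],[33,18],[40,0]]
[[0,17],[3,12],[6,5],[10,0],[33,18],[40,0]]
[[0,17],[3,12],[6,5],[10,0],[33,18],[40,0],[43,4],[46,0]]
[[0,17],[3,12],[6,5],[10,0],[14,11],[20,0],[33,18],[40,0],[43,4],[46,0]]
[[0,17],[3,12],[6,5],[10,0],[13,15],[20,0],[33,18],[40,0],[43,4],[46,0]]
[[0,17],[3,12],[6,17],[10,0],[13,15],[20,0],[33,18],[40,0],[43,4],[46,0]]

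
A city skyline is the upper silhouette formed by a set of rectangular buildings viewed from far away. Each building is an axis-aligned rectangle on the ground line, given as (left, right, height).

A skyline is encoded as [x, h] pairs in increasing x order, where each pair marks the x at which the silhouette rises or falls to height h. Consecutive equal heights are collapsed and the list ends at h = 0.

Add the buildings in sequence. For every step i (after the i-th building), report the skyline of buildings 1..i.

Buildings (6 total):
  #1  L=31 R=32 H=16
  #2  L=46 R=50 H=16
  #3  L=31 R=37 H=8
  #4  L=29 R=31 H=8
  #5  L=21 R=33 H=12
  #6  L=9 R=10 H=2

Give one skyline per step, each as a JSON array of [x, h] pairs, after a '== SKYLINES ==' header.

== SKYLINES ==
[[31,16],[32,0]]
[[31,16],[32,0],[46,16],[50,0]]
[[31,16],[32,8],[37,0],[46,16],[50,0]]
[[29,8],[31,16],[32,8],[37,0],[46,16],[50,0]]
[[21,12],[31,16],[32,12],[33,8],[37,0],[46,16],[50,0]]
[[9,2],[10,0],[21,12],[31,16],[32,12],[33,8],[37,0],[46,16],[50,0]]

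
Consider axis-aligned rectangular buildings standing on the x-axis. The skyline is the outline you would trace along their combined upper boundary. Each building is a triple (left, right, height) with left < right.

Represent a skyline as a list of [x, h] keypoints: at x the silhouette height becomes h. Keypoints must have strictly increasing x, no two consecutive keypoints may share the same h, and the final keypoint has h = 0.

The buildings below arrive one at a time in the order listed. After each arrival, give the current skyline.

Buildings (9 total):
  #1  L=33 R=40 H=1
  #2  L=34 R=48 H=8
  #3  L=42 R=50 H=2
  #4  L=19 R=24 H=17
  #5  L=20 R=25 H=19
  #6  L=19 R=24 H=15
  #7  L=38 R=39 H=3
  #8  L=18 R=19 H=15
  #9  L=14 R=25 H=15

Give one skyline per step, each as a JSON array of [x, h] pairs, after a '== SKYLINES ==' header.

== SKYLINES ==
[[33,1],[40,0]]
[[33,1],[34,8],[48,0]]
[[33,1],[34,8],[48,2],[50,0]]
[[19,17],[24,0],[33,1],[34,8],[48,2],[50,0]]
[[19,17],[20,19],[25,0],[33,1],[34,8],[48,2],[50,0]]
[[19,17],[20,19],[25,0],[33,1],[34,8],[48,2],[50,0]]
[[19,17],[20,19],[25,0],[33,1],[34,8],[48,2],[50,0]]
[[18,15],[19,17],[20,19],[25,0],[33,1],[34,8],[48,2],[50,0]]
[[14,15],[19,17],[20,19],[25,0],[33,1],[34,8],[48,2],[50,0]]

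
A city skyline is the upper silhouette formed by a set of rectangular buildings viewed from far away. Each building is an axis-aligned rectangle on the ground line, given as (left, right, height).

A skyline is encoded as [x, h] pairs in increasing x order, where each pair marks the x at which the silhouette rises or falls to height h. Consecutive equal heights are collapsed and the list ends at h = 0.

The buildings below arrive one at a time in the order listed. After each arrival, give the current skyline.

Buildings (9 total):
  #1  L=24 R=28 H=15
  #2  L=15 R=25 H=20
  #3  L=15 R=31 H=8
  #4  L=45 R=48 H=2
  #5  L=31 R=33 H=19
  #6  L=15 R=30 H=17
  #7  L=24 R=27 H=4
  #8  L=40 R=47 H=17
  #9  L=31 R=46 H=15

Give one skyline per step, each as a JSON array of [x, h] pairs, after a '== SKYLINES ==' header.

== SKYLINES ==
[[24,15],[28,0]]
[[15,20],[25,15],[28,0]]
[[15,20],[25,15],[28,8],[31,0]]
[[15,20],[25,15],[28,8],[31,0],[45,2],[48,0]]
[[15,20],[25,15],[28,8],[31,19],[33,0],[45,2],[48,0]]
[[15,20],[25,17],[30,8],[31,19],[33,0],[45,2],[48,0]]
[[15,20],[25,17],[30,8],[31,19],[33,0],[45,2],[48,0]]
[[15,20],[25,17],[30,8],[31,19],[33,0],[40,17],[47,2],[48,0]]
[[15,20],[25,17],[30,8],[31,19],[33,15],[40,17],[47,2],[48,0]]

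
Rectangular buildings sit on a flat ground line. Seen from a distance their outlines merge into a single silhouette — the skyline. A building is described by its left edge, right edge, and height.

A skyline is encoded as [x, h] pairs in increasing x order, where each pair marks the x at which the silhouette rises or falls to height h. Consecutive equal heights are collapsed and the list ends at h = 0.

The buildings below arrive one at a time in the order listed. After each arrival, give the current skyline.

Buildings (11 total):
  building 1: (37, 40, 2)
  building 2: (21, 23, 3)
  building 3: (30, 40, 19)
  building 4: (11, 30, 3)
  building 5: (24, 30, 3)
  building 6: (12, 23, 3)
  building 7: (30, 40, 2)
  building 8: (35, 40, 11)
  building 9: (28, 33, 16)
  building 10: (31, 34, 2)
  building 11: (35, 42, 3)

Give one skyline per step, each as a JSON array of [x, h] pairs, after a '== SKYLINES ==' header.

== SKYLINES ==
[[37,2],[40,0]]
[[21,3],[23,0],[37,2],[40,0]]
[[21,3],[23,0],[30,19],[40,0]]
[[11,3],[30,19],[40,0]]
[[11,3],[30,19],[40,0]]
[[11,3],[30,19],[40,0]]
[[11,3],[30,19],[40,0]]
[[11,3],[30,19],[40,0]]
[[11,3],[28,16],[30,19],[40,0]]
[[11,3],[28,16],[30,19],[40,0]]
[[11,3],[28,16],[30,19],[40,3],[42,0]]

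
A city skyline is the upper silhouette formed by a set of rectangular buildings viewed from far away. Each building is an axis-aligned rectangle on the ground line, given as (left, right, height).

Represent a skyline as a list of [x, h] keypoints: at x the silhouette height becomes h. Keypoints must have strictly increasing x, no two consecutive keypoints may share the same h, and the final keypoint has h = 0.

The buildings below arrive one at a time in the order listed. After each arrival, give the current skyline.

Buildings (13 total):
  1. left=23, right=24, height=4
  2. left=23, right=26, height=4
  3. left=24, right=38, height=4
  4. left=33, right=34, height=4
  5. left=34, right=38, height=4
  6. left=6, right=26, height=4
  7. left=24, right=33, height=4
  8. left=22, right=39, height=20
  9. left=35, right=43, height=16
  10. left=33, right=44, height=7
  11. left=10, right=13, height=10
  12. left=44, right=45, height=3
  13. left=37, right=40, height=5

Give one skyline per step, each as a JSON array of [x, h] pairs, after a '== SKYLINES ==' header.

== SKYLINES ==
[[23,4],[24,0]]
[[23,4],[26,0]]
[[23,4],[38,0]]
[[23,4],[38,0]]
[[23,4],[38,0]]
[[6,4],[38,0]]
[[6,4],[38,0]]
[[6,4],[22,20],[39,0]]
[[6,4],[22,20],[39,16],[43,0]]
[[6,4],[22,20],[39,16],[43,7],[44,0]]
[[6,4],[10,10],[13,4],[22,20],[39,16],[43,7],[44,0]]
[[6,4],[10,10],[13,4],[22,20],[39,16],[43,7],[44,3],[45,0]]
[[6,4],[10,10],[13,4],[22,20],[39,16],[43,7],[44,3],[45,0]]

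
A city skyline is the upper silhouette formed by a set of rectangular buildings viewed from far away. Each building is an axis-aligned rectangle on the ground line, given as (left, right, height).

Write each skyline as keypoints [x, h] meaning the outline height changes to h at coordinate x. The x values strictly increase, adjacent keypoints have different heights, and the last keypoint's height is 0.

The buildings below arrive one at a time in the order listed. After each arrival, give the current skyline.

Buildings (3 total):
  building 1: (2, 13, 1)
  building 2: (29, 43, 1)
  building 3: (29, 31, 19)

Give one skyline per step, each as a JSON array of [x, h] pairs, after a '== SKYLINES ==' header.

== SKYLINES ==
[[2,1],[13,0]]
[[2,1],[13,0],[29,1],[43,0]]
[[2,1],[13,0],[29,19],[31,1],[43,0]]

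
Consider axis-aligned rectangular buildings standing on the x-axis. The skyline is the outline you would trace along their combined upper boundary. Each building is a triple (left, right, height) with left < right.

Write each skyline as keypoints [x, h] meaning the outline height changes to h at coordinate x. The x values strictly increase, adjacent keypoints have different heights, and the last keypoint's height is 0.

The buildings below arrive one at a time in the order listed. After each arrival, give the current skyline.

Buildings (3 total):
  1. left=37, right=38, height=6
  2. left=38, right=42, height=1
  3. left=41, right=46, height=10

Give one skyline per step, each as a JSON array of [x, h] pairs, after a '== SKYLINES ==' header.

== SKYLINES ==
[[37,6],[38,0]]
[[37,6],[38,1],[42,0]]
[[37,6],[38,1],[41,10],[46,0]]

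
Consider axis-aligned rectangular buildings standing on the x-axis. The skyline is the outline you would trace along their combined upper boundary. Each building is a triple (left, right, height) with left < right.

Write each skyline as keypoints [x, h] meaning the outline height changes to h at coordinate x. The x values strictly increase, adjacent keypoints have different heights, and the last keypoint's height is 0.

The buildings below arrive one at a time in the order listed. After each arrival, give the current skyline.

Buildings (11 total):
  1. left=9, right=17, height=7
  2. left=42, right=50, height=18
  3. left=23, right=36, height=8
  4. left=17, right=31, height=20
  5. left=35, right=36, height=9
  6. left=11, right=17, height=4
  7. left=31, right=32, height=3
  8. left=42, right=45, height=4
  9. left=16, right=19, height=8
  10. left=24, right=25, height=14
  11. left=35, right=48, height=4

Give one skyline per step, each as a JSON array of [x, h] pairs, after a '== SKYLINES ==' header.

== SKYLINES ==
[[9,7],[17,0]]
[[9,7],[17,0],[42,18],[50,0]]
[[9,7],[17,0],[23,8],[36,0],[42,18],[50,0]]
[[9,7],[17,20],[31,8],[36,0],[42,18],[50,0]]
[[9,7],[17,20],[31,8],[35,9],[36,0],[42,18],[50,0]]
[[9,7],[17,20],[31,8],[35,9],[36,0],[42,18],[50,0]]
[[9,7],[17,20],[31,8],[35,9],[36,0],[42,18],[50,0]]
[[9,7],[17,20],[31,8],[35,9],[36,0],[42,18],[50,0]]
[[9,7],[16,8],[17,20],[31,8],[35,9],[36,0],[42,18],[50,0]]
[[9,7],[16,8],[17,20],[31,8],[35,9],[36,0],[42,18],[50,0]]
[[9,7],[16,8],[17,20],[31,8],[35,9],[36,4],[42,18],[50,0]]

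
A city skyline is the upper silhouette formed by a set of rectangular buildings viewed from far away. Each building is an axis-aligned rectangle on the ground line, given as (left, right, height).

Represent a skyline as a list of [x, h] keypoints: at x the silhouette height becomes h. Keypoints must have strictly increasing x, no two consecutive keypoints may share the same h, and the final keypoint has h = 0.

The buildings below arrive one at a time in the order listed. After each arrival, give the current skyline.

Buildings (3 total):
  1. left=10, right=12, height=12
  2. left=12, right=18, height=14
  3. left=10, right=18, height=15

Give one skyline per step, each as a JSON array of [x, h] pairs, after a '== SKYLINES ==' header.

== SKYLINES ==
[[10,12],[12,0]]
[[10,12],[12,14],[18,0]]
[[10,15],[18,0]]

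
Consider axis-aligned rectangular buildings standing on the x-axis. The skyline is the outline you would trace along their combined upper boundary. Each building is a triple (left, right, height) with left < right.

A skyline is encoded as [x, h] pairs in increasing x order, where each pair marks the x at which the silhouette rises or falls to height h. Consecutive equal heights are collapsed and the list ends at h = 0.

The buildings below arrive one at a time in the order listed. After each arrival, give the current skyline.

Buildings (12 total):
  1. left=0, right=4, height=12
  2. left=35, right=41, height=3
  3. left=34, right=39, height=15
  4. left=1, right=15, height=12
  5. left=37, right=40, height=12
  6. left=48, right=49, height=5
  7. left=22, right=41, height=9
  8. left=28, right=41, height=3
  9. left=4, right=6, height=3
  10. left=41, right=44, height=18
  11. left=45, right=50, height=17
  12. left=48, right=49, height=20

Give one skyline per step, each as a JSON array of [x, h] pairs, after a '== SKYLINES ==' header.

== SKYLINES ==
[[0,12],[4,0]]
[[0,12],[4,0],[35,3],[41,0]]
[[0,12],[4,0],[34,15],[39,3],[41,0]]
[[0,12],[15,0],[34,15],[39,3],[41,0]]
[[0,12],[15,0],[34,15],[39,12],[40,3],[41,0]]
[[0,12],[15,0],[34,15],[39,12],[40,3],[41,0],[48,5],[49,0]]
[[0,12],[15,0],[22,9],[34,15],[39,12],[40,9],[41,0],[48,5],[49,0]]
[[0,12],[15,0],[22,9],[34,15],[39,12],[40,9],[41,0],[48,5],[49,0]]
[[0,12],[15,0],[22,9],[34,15],[39,12],[40,9],[41,0],[48,5],[49,0]]
[[0,12],[15,0],[22,9],[34,15],[39,12],[40,9],[41,18],[44,0],[48,5],[49,0]]
[[0,12],[15,0],[22,9],[34,15],[39,12],[40,9],[41,18],[44,0],[45,17],[50,0]]
[[0,12],[15,0],[22,9],[34,15],[39,12],[40,9],[41,18],[44,0],[45,17],[48,20],[49,17],[50,0]]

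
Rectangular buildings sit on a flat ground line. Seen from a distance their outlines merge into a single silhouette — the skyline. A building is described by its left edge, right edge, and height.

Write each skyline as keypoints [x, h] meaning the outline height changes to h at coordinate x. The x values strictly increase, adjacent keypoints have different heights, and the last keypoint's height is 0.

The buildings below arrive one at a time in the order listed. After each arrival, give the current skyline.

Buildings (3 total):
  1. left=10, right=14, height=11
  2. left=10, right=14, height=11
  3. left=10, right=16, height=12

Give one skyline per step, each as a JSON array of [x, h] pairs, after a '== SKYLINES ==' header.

== SKYLINES ==
[[10,11],[14,0]]
[[10,11],[14,0]]
[[10,12],[16,0]]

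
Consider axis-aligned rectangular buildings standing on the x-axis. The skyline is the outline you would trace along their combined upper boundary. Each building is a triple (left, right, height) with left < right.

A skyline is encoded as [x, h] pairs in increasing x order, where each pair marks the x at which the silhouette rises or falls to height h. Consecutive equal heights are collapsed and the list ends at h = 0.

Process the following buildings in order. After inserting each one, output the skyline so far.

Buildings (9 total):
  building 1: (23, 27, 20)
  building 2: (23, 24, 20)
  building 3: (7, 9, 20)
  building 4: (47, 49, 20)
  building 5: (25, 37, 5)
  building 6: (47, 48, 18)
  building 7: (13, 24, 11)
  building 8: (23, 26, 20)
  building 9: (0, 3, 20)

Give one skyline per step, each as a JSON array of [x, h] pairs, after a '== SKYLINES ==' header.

== SKYLINES ==
[[23,20],[27,0]]
[[23,20],[27,0]]
[[7,20],[9,0],[23,20],[27,0]]
[[7,20],[9,0],[23,20],[27,0],[47,20],[49,0]]
[[7,20],[9,0],[23,20],[27,5],[37,0],[47,20],[49,0]]
[[7,20],[9,0],[23,20],[27,5],[37,0],[47,20],[49,0]]
[[7,20],[9,0],[13,11],[23,20],[27,5],[37,0],[47,20],[49,0]]
[[7,20],[9,0],[13,11],[23,20],[27,5],[37,0],[47,20],[49,0]]
[[0,20],[3,0],[7,20],[9,0],[13,11],[23,20],[27,5],[37,0],[47,20],[49,0]]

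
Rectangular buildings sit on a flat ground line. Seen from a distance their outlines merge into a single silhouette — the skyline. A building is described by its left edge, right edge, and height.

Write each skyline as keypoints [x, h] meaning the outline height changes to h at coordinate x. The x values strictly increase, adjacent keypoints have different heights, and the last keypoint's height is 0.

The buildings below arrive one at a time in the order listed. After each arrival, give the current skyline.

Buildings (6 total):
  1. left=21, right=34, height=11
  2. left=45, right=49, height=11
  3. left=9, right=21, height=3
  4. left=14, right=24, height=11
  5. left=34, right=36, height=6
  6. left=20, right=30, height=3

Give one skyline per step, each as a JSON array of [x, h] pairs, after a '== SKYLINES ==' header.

== SKYLINES ==
[[21,11],[34,0]]
[[21,11],[34,0],[45,11],[49,0]]
[[9,3],[21,11],[34,0],[45,11],[49,0]]
[[9,3],[14,11],[34,0],[45,11],[49,0]]
[[9,3],[14,11],[34,6],[36,0],[45,11],[49,0]]
[[9,3],[14,11],[34,6],[36,0],[45,11],[49,0]]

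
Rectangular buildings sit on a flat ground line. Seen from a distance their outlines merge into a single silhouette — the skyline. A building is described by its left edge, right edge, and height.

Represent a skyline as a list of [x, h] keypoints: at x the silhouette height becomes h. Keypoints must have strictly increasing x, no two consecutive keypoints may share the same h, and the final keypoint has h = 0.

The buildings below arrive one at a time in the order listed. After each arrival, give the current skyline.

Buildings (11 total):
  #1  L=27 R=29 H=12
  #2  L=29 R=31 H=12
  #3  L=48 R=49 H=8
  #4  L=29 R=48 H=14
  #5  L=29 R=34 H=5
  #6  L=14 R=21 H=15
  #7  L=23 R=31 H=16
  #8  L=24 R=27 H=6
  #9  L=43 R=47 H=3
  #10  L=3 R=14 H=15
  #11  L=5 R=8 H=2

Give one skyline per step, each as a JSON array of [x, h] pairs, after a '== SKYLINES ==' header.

== SKYLINES ==
[[27,12],[29,0]]
[[27,12],[31,0]]
[[27,12],[31,0],[48,8],[49,0]]
[[27,12],[29,14],[48,8],[49,0]]
[[27,12],[29,14],[48,8],[49,0]]
[[14,15],[21,0],[27,12],[29,14],[48,8],[49,0]]
[[14,15],[21,0],[23,16],[31,14],[48,8],[49,0]]
[[14,15],[21,0],[23,16],[31,14],[48,8],[49,0]]
[[14,15],[21,0],[23,16],[31,14],[48,8],[49,0]]
[[3,15],[21,0],[23,16],[31,14],[48,8],[49,0]]
[[3,15],[21,0],[23,16],[31,14],[48,8],[49,0]]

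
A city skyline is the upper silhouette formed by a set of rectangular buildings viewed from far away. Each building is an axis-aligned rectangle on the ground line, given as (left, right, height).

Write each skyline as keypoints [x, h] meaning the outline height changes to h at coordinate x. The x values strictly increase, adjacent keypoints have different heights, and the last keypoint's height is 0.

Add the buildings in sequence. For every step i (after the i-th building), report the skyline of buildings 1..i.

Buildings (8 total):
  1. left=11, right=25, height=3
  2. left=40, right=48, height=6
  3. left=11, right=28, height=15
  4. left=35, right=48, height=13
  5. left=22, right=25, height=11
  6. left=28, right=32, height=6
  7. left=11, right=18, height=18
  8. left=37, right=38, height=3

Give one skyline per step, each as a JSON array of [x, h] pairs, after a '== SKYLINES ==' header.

== SKYLINES ==
[[11,3],[25,0]]
[[11,3],[25,0],[40,6],[48,0]]
[[11,15],[28,0],[40,6],[48,0]]
[[11,15],[28,0],[35,13],[48,0]]
[[11,15],[28,0],[35,13],[48,0]]
[[11,15],[28,6],[32,0],[35,13],[48,0]]
[[11,18],[18,15],[28,6],[32,0],[35,13],[48,0]]
[[11,18],[18,15],[28,6],[32,0],[35,13],[48,0]]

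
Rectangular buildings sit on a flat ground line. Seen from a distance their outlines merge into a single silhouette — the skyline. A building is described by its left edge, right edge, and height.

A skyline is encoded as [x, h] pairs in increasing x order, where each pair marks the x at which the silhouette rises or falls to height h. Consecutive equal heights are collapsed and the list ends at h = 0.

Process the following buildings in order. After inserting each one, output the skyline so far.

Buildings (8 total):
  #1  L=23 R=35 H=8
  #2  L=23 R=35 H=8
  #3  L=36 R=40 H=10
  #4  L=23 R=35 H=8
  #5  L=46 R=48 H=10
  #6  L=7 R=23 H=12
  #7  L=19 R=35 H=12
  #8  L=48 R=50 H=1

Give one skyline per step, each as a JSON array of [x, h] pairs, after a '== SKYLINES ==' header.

== SKYLINES ==
[[23,8],[35,0]]
[[23,8],[35,0]]
[[23,8],[35,0],[36,10],[40,0]]
[[23,8],[35,0],[36,10],[40,0]]
[[23,8],[35,0],[36,10],[40,0],[46,10],[48,0]]
[[7,12],[23,8],[35,0],[36,10],[40,0],[46,10],[48,0]]
[[7,12],[35,0],[36,10],[40,0],[46,10],[48,0]]
[[7,12],[35,0],[36,10],[40,0],[46,10],[48,1],[50,0]]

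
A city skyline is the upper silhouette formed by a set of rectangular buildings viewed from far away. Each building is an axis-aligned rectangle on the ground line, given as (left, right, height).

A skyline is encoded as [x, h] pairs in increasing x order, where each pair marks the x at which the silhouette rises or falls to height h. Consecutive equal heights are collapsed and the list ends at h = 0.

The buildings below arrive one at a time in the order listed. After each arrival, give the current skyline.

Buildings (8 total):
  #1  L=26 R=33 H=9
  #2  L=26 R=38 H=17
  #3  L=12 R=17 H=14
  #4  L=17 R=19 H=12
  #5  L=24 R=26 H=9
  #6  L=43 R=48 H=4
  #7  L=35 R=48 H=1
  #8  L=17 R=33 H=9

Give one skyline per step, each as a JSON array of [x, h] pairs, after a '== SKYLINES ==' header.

== SKYLINES ==
[[26,9],[33,0]]
[[26,17],[38,0]]
[[12,14],[17,0],[26,17],[38,0]]
[[12,14],[17,12],[19,0],[26,17],[38,0]]
[[12,14],[17,12],[19,0],[24,9],[26,17],[38,0]]
[[12,14],[17,12],[19,0],[24,9],[26,17],[38,0],[43,4],[48,0]]
[[12,14],[17,12],[19,0],[24,9],[26,17],[38,1],[43,4],[48,0]]
[[12,14],[17,12],[19,9],[26,17],[38,1],[43,4],[48,0]]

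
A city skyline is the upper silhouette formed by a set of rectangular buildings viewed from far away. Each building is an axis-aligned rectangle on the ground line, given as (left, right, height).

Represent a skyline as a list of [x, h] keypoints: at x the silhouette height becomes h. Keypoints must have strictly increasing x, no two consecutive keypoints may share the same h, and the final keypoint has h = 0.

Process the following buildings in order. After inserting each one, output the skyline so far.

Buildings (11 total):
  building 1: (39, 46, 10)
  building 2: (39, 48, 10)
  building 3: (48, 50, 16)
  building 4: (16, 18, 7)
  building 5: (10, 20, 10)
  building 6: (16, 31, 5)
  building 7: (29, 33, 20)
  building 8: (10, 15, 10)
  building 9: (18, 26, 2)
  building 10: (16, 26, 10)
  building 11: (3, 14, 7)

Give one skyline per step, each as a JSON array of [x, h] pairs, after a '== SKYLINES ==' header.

== SKYLINES ==
[[39,10],[46,0]]
[[39,10],[48,0]]
[[39,10],[48,16],[50,0]]
[[16,7],[18,0],[39,10],[48,16],[50,0]]
[[10,10],[20,0],[39,10],[48,16],[50,0]]
[[10,10],[20,5],[31,0],[39,10],[48,16],[50,0]]
[[10,10],[20,5],[29,20],[33,0],[39,10],[48,16],[50,0]]
[[10,10],[20,5],[29,20],[33,0],[39,10],[48,16],[50,0]]
[[10,10],[20,5],[29,20],[33,0],[39,10],[48,16],[50,0]]
[[10,10],[26,5],[29,20],[33,0],[39,10],[48,16],[50,0]]
[[3,7],[10,10],[26,5],[29,20],[33,0],[39,10],[48,16],[50,0]]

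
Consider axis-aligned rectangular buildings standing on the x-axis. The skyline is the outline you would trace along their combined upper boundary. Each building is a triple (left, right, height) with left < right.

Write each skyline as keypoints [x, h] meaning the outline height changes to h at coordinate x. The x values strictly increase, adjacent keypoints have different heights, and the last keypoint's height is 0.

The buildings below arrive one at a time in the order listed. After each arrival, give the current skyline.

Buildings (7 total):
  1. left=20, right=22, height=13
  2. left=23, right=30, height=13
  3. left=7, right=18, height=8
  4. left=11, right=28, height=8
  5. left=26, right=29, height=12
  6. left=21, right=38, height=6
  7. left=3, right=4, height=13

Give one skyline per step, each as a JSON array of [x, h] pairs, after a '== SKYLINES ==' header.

== SKYLINES ==
[[20,13],[22,0]]
[[20,13],[22,0],[23,13],[30,0]]
[[7,8],[18,0],[20,13],[22,0],[23,13],[30,0]]
[[7,8],[20,13],[22,8],[23,13],[30,0]]
[[7,8],[20,13],[22,8],[23,13],[30,0]]
[[7,8],[20,13],[22,8],[23,13],[30,6],[38,0]]
[[3,13],[4,0],[7,8],[20,13],[22,8],[23,13],[30,6],[38,0]]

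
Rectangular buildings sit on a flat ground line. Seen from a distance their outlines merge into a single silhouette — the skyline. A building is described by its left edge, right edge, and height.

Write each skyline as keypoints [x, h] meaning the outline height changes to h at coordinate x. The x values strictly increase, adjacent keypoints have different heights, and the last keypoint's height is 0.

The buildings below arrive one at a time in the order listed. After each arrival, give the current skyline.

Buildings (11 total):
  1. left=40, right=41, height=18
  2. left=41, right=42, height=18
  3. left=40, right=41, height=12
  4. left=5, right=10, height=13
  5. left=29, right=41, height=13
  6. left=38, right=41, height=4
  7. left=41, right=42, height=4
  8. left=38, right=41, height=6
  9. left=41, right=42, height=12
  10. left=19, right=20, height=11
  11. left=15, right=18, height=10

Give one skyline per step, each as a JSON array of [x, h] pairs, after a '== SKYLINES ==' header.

== SKYLINES ==
[[40,18],[41,0]]
[[40,18],[42,0]]
[[40,18],[42,0]]
[[5,13],[10,0],[40,18],[42,0]]
[[5,13],[10,0],[29,13],[40,18],[42,0]]
[[5,13],[10,0],[29,13],[40,18],[42,0]]
[[5,13],[10,0],[29,13],[40,18],[42,0]]
[[5,13],[10,0],[29,13],[40,18],[42,0]]
[[5,13],[10,0],[29,13],[40,18],[42,0]]
[[5,13],[10,0],[19,11],[20,0],[29,13],[40,18],[42,0]]
[[5,13],[10,0],[15,10],[18,0],[19,11],[20,0],[29,13],[40,18],[42,0]]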